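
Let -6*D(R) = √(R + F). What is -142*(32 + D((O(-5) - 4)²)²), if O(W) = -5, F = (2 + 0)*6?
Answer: -29465/6 ≈ -4910.8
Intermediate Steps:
F = 12 (F = 2*6 = 12)
D(R) = -√(12 + R)/6 (D(R) = -√(R + 12)/6 = -√(12 + R)/6)
-142*(32 + D((O(-5) - 4)²)²) = -142*(32 + (-√(12 + (-5 - 4)²)/6)²) = -142*(32 + (-√(12 + (-9)²)/6)²) = -142*(32 + (-√(12 + 81)/6)²) = -142*(32 + (-√93/6)²) = -142*(32 + 31/12) = -142*415/12 = -29465/6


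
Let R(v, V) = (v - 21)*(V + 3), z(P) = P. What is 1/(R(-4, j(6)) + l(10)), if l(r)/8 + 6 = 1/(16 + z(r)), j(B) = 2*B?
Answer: -13/5495 ≈ -0.0023658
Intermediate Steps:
l(r) = -48 + 8/(16 + r)
R(v, V) = (-21 + v)*(3 + V)
1/(R(-4, j(6)) + l(10)) = 1/((-63 - 42*6 + 3*(-4) + (2*6)*(-4)) + 8*(-95 - 6*10)/(16 + 10)) = 1/((-63 - 21*12 - 12 + 12*(-4)) + 8*(-95 - 60)/26) = 1/((-63 - 252 - 12 - 48) + 8*(1/26)*(-155)) = 1/(-375 - 620/13) = 1/(-5495/13) = -13/5495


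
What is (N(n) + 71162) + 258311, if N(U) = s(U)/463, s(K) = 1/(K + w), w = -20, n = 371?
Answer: 53543645650/162513 ≈ 3.2947e+5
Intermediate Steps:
s(K) = 1/(-20 + K) (s(K) = 1/(K - 20) = 1/(-20 + K))
N(U) = 1/(463*(-20 + U)) (N(U) = 1/((-20 + U)*463) = (1/463)/(-20 + U) = 1/(463*(-20 + U)))
(N(n) + 71162) + 258311 = (1/(463*(-20 + 371)) + 71162) + 258311 = ((1/463)/351 + 71162) + 258311 = ((1/463)*(1/351) + 71162) + 258311 = (1/162513 + 71162) + 258311 = 11564750107/162513 + 258311 = 53543645650/162513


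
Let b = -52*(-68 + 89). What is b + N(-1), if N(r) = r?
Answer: -1093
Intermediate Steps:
b = -1092 (b = -52*21 = -1092)
b + N(-1) = -1092 - 1 = -1093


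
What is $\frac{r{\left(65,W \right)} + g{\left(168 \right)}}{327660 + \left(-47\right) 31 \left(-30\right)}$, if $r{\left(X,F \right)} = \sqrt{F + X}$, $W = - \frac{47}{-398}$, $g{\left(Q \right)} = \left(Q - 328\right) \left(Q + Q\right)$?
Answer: $- \frac{1792}{12379} + \frac{\sqrt{10314966}}{147805260} \approx -0.14474$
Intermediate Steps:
$g{\left(Q \right)} = 2 Q \left(-328 + Q\right)$ ($g{\left(Q \right)} = \left(-328 + Q\right) 2 Q = 2 Q \left(-328 + Q\right)$)
$W = \frac{47}{398}$ ($W = \left(-47\right) \left(- \frac{1}{398}\right) = \frac{47}{398} \approx 0.11809$)
$\frac{r{\left(65,W \right)} + g{\left(168 \right)}}{327660 + \left(-47\right) 31 \left(-30\right)} = \frac{\sqrt{\frac{47}{398} + 65} + 2 \cdot 168 \left(-328 + 168\right)}{327660 + \left(-47\right) 31 \left(-30\right)} = \frac{\sqrt{\frac{25917}{398}} + 2 \cdot 168 \left(-160\right)}{327660 - -43710} = \frac{\frac{\sqrt{10314966}}{398} - 53760}{327660 + 43710} = \frac{-53760 + \frac{\sqrt{10314966}}{398}}{371370} = \left(-53760 + \frac{\sqrt{10314966}}{398}\right) \frac{1}{371370} = - \frac{1792}{12379} + \frac{\sqrt{10314966}}{147805260}$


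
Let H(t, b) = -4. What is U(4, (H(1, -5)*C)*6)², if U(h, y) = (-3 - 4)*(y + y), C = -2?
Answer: 451584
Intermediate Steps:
U(h, y) = -14*y
U(4, (H(1, -5)*C)*6)² = (-14*(-4*(-2))*6)² = (-112*6)² = (-14*48)² = (-672)² = 451584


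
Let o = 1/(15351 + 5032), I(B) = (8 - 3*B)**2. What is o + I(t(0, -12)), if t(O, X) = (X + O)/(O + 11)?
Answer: 28491739/224213 ≈ 127.07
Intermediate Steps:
t(O, X) = (O + X)/(11 + O)
o = 1/20383 ≈ 4.9061e-5
o + I(t(0, -12)) = 1/20383 + (-8 + 3*((0 - 12)/(11 + 0)))**2 = 1/20383 + (-8 + 3*(-12/11))**2 = 1/20383 + (-8 - 36/11)**2 = 1/20383 + (-124/11)**2 = 1/20383 + 15376/121 = 28491739/224213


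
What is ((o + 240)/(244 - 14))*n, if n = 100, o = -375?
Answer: -1350/23 ≈ -58.696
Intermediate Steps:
((o + 240)/(244 - 14))*n = ((-375 + 240)/(244 - 14))*100 = -135/230*100 = -135*1/230*100 = -27/46*100 = -1350/23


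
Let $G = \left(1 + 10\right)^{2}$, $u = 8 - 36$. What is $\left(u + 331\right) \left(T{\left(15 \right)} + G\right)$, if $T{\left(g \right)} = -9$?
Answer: $33936$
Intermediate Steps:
$u = -28$ ($u = 8 - 36 = -28$)
$G = 121$ ($G = 11^{2} = 121$)
$\left(u + 331\right) \left(T{\left(15 \right)} + G\right) = \left(-28 + 331\right) \left(-9 + 121\right) = 303 \cdot 112 = 33936$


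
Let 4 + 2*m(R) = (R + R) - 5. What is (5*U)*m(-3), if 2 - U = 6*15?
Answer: 3300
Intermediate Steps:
m(R) = -9/2 + R (m(R) = -2 + ((R + R) - 5)/2 = -2 + (2*R - 5)/2 = -2 + (-5 + 2*R)/2 = -2 + (-5/2 + R) = -9/2 + R)
U = -88 (U = 2 - 6*15 = 2 - 1*90 = 2 - 90 = -88)
(5*U)*m(-3) = (5*(-88))*(-9/2 - 3) = -440*(-15/2) = 3300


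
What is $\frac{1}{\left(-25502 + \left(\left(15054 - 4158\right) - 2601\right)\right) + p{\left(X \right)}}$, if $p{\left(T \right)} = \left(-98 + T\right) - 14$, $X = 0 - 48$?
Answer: $- \frac{1}{17367} \approx -5.758 \cdot 10^{-5}$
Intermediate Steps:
$X = -48$ ($X = 0 - 48 = -48$)
$p{\left(T \right)} = -112 + T$
$\frac{1}{\left(-25502 + \left(\left(15054 - 4158\right) - 2601\right)\right) + p{\left(X \right)}} = \frac{1}{\left(-25502 + \left(\left(15054 - 4158\right) - 2601\right)\right) - 160} = \frac{1}{\left(-25502 + \left(10896 - 2601\right)\right) - 160} = \frac{1}{\left(-25502 + 8295\right) - 160} = \frac{1}{-17207 - 160} = \frac{1}{-17367} = - \frac{1}{17367}$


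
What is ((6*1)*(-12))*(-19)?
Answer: 1368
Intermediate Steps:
((6*1)*(-12))*(-19) = (6*(-12))*(-19) = -72*(-19) = 1368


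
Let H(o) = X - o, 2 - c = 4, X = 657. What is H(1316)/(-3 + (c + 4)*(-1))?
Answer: 659/5 ≈ 131.80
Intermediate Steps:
c = -2 (c = 2 - 1*4 = 2 - 4 = -2)
H(o) = 657 - o
H(1316)/(-3 + (c + 4)*(-1)) = (657 - 1*1316)/(-3 + (-2 + 4)*(-1)) = (657 - 1316)/(-3 + 2*(-1)) = -659/(-3 - 2) = -659/(-5) = -⅕*(-659) = 659/5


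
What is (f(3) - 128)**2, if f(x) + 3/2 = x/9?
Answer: 600625/36 ≈ 16684.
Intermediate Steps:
f(x) = -3/2 + x/9
(f(3) - 128)**2 = ((-3/2 + (1/9)*3) - 128)**2 = ((-3/2 + 1/3) - 128)**2 = (-7/6 - 128)**2 = (-775/6)**2 = 600625/36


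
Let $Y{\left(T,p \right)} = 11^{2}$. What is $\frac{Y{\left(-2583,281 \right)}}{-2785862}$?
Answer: $- \frac{121}{2785862} \approx -4.3434 \cdot 10^{-5}$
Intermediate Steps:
$Y{\left(T,p \right)} = 121$
$\frac{Y{\left(-2583,281 \right)}}{-2785862} = \frac{121}{-2785862} = 121 \left(- \frac{1}{2785862}\right) = - \frac{121}{2785862}$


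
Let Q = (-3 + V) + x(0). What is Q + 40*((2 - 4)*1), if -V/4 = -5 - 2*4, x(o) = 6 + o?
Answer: -25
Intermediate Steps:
V = 52 (V = -4*(-5 - 2*4) = -4*(-5 - 8) = -4*(-13) = 52)
Q = 55 (Q = (-3 + 52) + (6 + 0) = 49 + 6 = 55)
Q + 40*((2 - 4)*1) = 55 + 40*((2 - 4)*1) = 55 + 40*(-2*1) = 55 + 40*(-2) = 55 - 80 = -25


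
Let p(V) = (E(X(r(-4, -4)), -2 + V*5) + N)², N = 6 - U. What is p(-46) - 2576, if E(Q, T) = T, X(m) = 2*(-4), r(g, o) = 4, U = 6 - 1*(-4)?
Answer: 53120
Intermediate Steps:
U = 10 (U = 6 + 4 = 10)
X(m) = -8
N = -4 (N = 6 - 1*10 = 6 - 10 = -4)
p(V) = (-6 + 5*V)² (p(V) = ((-2 + V*5) - 4)² = ((-2 + 5*V) - 4)² = (-6 + 5*V)²)
p(-46) - 2576 = (-6 + 5*(-46))² - 2576 = (-6 - 230)² - 2576 = (-236)² - 2576 = 55696 - 2576 = 53120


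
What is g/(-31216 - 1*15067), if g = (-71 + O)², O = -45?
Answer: -13456/46283 ≈ -0.29073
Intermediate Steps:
g = 13456 (g = (-71 - 45)² = (-116)² = 13456)
g/(-31216 - 1*15067) = 13456/(-31216 - 1*15067) = 13456/(-31216 - 15067) = 13456/(-46283) = 13456*(-1/46283) = -13456/46283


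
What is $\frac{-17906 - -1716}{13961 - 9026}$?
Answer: $- \frac{3238}{987} \approx -3.2806$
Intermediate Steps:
$\frac{-17906 - -1716}{13961 - 9026} = \frac{-17906 + 1716}{4935} = \left(-16190\right) \frac{1}{4935} = - \frac{3238}{987}$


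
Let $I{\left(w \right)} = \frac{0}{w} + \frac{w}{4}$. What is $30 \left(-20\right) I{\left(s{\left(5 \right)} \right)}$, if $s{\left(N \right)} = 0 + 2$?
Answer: $-300$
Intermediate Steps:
$s{\left(N \right)} = 2$
$I{\left(w \right)} = \frac{w}{4}$ ($I{\left(w \right)} = 0 + w \frac{1}{4} = 0 + \frac{w}{4} = \frac{w}{4}$)
$30 \left(-20\right) I{\left(s{\left(5 \right)} \right)} = 30 \left(-20\right) \frac{1}{4} \cdot 2 = \left(-600\right) \frac{1}{2} = -300$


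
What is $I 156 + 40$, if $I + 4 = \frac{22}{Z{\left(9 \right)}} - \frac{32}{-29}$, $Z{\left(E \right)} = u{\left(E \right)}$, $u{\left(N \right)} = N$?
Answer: $- \frac{2656}{87} \approx -30.529$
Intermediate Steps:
$Z{\left(E \right)} = E$
$I = - \frac{118}{261}$ ($I = -4 + \left(\frac{22}{9} - \frac{32}{-29}\right) = -4 + \left(22 \cdot \frac{1}{9} - - \frac{32}{29}\right) = -4 + \left(\frac{22}{9} + \frac{32}{29}\right) = -4 + \frac{926}{261} = - \frac{118}{261} \approx -0.45211$)
$I 156 + 40 = \left(- \frac{118}{261}\right) 156 + 40 = - \frac{6136}{87} + 40 = - \frac{2656}{87}$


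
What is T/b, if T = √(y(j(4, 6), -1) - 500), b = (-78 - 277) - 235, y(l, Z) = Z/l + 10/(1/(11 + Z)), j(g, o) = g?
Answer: -I*√1601/1180 ≈ -0.033909*I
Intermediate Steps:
y(l, Z) = 110 + 10*Z + Z/l (y(l, Z) = Z/l + 10*(11 + Z) = Z/l + (110 + 10*Z) = 110 + 10*Z + Z/l)
b = -590 (b = -355 - 235 = -590)
T = I*√1601/2 (T = √((110 + 10*(-1) - 1/4) - 500) = √((110 - 10 - 1*¼) - 500) = √((110 - 10 - ¼) - 500) = √(399/4 - 500) = √(-1601/4) = I*√1601/2 ≈ 20.006*I)
T/b = (I*√1601/2)/(-590) = (I*√1601/2)*(-1/590) = -I*√1601/1180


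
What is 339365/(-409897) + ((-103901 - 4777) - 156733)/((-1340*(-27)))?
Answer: -121069398367/14830073460 ≈ -8.1638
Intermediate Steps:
339365/(-409897) + ((-103901 - 4777) - 156733)/((-1340*(-27))) = 339365*(-1/409897) + (-108678 - 156733)/36180 = -339365/409897 - 265411*1/36180 = -339365/409897 - 265411/36180 = -121069398367/14830073460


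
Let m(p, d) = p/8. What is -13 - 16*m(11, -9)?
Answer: -35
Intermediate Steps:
m(p, d) = p/8 (m(p, d) = p*(⅛) = p/8)
-13 - 16*m(11, -9) = -13 - 2*11 = -13 - 16*11/8 = -13 - 22 = -35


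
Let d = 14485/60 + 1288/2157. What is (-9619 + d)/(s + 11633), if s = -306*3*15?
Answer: 80904637/18438036 ≈ 4.3879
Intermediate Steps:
d = 2088095/8628 (d = 14485*(1/60) + 1288*(1/2157) = 2897/12 + 1288/2157 = 2088095/8628 ≈ 242.01)
s = -13770 (s = -34*27*15 = -918*15 = -13770)
(-9619 + d)/(s + 11633) = (-9619 + 2088095/8628)/(-13770 + 11633) = -80904637/8628/(-2137) = -80904637/8628*(-1/2137) = 80904637/18438036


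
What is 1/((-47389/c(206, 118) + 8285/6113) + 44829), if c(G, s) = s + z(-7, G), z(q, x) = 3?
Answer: 739673/32870114445 ≈ 2.2503e-5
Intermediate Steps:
c(G, s) = 3 + s (c(G, s) = s + 3 = 3 + s)
1/((-47389/c(206, 118) + 8285/6113) + 44829) = 1/((-47389/(3 + 118) + 8285/6113) + 44829) = 1/((-47389/121 + 8285*(1/6113)) + 44829) = 1/((-47389*1/121 + 8285/6113) + 44829) = 1/((-47389/121 + 8285/6113) + 44829) = 1/(-288686472/739673 + 44829) = 1/(32870114445/739673) = 739673/32870114445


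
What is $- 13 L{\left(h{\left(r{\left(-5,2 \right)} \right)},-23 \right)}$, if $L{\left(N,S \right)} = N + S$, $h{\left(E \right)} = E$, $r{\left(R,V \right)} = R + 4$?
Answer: $312$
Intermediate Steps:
$r{\left(R,V \right)} = 4 + R$
$- 13 L{\left(h{\left(r{\left(-5,2 \right)} \right)},-23 \right)} = - 13 \left(\left(4 - 5\right) - 23\right) = - 13 \left(-1 - 23\right) = \left(-13\right) \left(-24\right) = 312$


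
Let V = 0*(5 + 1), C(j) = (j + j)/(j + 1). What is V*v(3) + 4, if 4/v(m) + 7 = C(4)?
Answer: 4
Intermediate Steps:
C(j) = 2*j/(1 + j) (C(j) = (2*j)/(1 + j) = 2*j/(1 + j))
v(m) = -20/27 (v(m) = 4/(-7 + 2*4/(1 + 4)) = 4/(-7 + 2*4/5) = 4/(-7 + 2*4*(1/5)) = 4/(-7 + 8/5) = 4/(-27/5) = 4*(-5/27) = -20/27)
V = 0 (V = 0*6 = 0)
V*v(3) + 4 = 0*(-20/27) + 4 = 0 + 4 = 4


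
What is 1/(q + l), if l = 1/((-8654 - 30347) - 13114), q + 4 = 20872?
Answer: 52115/1087535819 ≈ 4.7920e-5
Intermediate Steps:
q = 20868 (q = -4 + 20872 = 20868)
l = -1/52115 (l = 1/(-39001 - 13114) = 1/(-52115) = -1/52115 ≈ -1.9188e-5)
1/(q + l) = 1/(20868 - 1/52115) = 1/(1087535819/52115) = 52115/1087535819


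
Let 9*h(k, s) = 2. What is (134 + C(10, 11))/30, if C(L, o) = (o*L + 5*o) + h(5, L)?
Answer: 2693/270 ≈ 9.9741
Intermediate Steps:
h(k, s) = 2/9 (h(k, s) = (1/9)*2 = 2/9)
C(L, o) = 2/9 + 5*o + L*o (C(L, o) = (o*L + 5*o) + 2/9 = (L*o + 5*o) + 2/9 = (5*o + L*o) + 2/9 = 2/9 + 5*o + L*o)
(134 + C(10, 11))/30 = (134 + (2/9 + 5*11 + 10*11))/30 = (134 + (2/9 + 55 + 110))/30 = (134 + 1487/9)/30 = (1/30)*(2693/9) = 2693/270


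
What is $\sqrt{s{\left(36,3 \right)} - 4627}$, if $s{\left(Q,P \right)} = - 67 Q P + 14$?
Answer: $17 i \sqrt{41} \approx 108.85 i$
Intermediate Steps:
$s{\left(Q,P \right)} = 14 - 67 P Q$ ($s{\left(Q,P \right)} = - 67 P Q + 14 = 14 - 67 P Q$)
$\sqrt{s{\left(36,3 \right)} - 4627} = \sqrt{\left(14 - 201 \cdot 36\right) - 4627} = \sqrt{\left(14 - 7236\right) - 4627} = \sqrt{-7222 - 4627} = \sqrt{-11849} = 17 i \sqrt{41}$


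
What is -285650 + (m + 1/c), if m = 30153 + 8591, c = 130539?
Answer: -32230862333/130539 ≈ -2.4691e+5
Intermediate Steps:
m = 38744
-285650 + (m + 1/c) = -285650 + (38744 + 1/130539) = -285650 + 5057603017/130539 = -32230862333/130539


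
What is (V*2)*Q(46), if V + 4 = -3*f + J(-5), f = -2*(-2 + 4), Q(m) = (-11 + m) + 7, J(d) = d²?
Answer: 2772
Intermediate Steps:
Q(m) = -4 + m
f = -4 (f = -2*2 = -4)
V = 33 (V = -4 + (-3*(-4) + (-5)²) = -4 + (12 + 25) = -4 + 37 = 33)
(V*2)*Q(46) = (33*2)*(-4 + 46) = 66*42 = 2772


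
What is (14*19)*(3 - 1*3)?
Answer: 0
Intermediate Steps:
(14*19)*(3 - 1*3) = 266*(3 - 3) = 266*0 = 0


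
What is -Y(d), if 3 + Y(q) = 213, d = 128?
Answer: -210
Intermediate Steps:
Y(q) = 210 (Y(q) = -3 + 213 = 210)
-Y(d) = -1*210 = -210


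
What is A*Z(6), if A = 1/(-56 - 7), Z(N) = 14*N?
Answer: -4/3 ≈ -1.3333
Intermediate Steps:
A = -1/63 (A = 1/(-63) = -1/63 ≈ -0.015873)
A*Z(6) = -2*6/9 = -1/63*84 = -4/3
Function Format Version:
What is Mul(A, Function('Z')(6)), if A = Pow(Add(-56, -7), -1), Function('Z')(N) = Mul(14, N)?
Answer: Rational(-4, 3) ≈ -1.3333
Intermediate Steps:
A = Rational(-1, 63) (A = Pow(-63, -1) = Rational(-1, 63) ≈ -0.015873)
Mul(A, Function('Z')(6)) = Mul(Rational(-1, 63), Mul(14, 6)) = Mul(Rational(-1, 63), 84) = Rational(-4, 3)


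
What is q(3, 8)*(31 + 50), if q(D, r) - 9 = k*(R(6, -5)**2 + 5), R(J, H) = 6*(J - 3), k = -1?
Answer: -25920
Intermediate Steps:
R(J, H) = -18 + 6*J (R(J, H) = 6*(-3 + J) = -18 + 6*J)
q(D, r) = -320 (q(D, r) = 9 - ((-18 + 6*6)**2 + 5) = 9 - ((-18 + 36)**2 + 5) = 9 - (18**2 + 5) = 9 - (324 + 5) = 9 - 1*329 = 9 - 329 = -320)
q(3, 8)*(31 + 50) = -320*(31 + 50) = -320*81 = -25920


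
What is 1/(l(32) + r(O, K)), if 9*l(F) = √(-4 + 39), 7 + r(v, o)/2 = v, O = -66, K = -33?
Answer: -11826/1726561 - 9*√35/1726561 ≈ -0.0068803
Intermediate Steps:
r(v, o) = -14 + 2*v
l(F) = √35/9 (l(F) = √(-4 + 39)/9 = √35/9)
1/(l(32) + r(O, K)) = 1/(√35/9 + (-14 + 2*(-66))) = 1/(√35/9 + (-14 - 132)) = 1/(√35/9 - 146) = 1/(-146 + √35/9)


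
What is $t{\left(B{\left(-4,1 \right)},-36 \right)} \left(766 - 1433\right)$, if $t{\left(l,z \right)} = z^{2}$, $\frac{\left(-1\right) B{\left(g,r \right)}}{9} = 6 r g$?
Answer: $-864432$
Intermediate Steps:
$B{\left(g,r \right)} = - 54 g r$ ($B{\left(g,r \right)} = - 9 \cdot 6 r g = - 9 \cdot 6 g r = - 54 g r$)
$t{\left(B{\left(-4,1 \right)},-36 \right)} \left(766 - 1433\right) = \left(-36\right)^{2} \left(766 - 1433\right) = 1296 \left(-667\right) = -864432$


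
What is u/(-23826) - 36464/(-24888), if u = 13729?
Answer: 21962663/24707562 ≈ 0.88890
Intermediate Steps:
u/(-23826) - 36464/(-24888) = 13729/(-23826) - 36464/(-24888) = 13729*(-1/23826) - 36464*(-1/24888) = -13729/23826 + 4558/3111 = 21962663/24707562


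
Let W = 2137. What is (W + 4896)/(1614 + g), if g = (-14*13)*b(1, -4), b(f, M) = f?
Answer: 7033/1432 ≈ 4.9113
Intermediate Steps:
g = -182 (g = -14*13*1 = -182*1 = -182)
(W + 4896)/(1614 + g) = (2137 + 4896)/(1614 - 182) = 7033/1432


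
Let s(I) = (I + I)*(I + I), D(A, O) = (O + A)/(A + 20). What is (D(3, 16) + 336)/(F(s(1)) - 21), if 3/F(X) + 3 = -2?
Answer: -38735/2484 ≈ -15.594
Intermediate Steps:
D(A, O) = (A + O)/(20 + A)
s(I) = 4*I² (s(I) = (2*I)*(2*I) = 4*I²)
F(X) = -⅗ (F(X) = 3/(-3 - 2) = 3/(-5) = 3*(-⅕) = -⅗)
(D(3, 16) + 336)/(F(s(1)) - 21) = ((3 + 16)/(20 + 3) + 336)/(-⅗ - 21) = (19/23 + 336)/(-108/5) = ((1/23)*19 + 336)*(-5/108) = (19/23 + 336)*(-5/108) = (7747/23)*(-5/108) = -38735/2484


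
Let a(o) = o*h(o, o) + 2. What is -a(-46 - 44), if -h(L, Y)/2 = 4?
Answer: -722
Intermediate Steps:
h(L, Y) = -8 (h(L, Y) = -2*4 = -8)
a(o) = 2 - 8*o (a(o) = o*(-8) + 2 = -8*o + 2 = 2 - 8*o)
-a(-46 - 44) = -(2 - 8*(-46 - 44)) = -(2 - 8*(-90)) = -(2 + 720) = -1*722 = -722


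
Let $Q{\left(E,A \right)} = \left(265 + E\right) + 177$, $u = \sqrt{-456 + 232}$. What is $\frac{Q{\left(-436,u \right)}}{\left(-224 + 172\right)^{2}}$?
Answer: $\frac{3}{1352} \approx 0.0022189$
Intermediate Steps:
$u = 4 i \sqrt{14}$ ($u = \sqrt{-224} = 4 i \sqrt{14} \approx 14.967 i$)
$Q{\left(E,A \right)} = 442 + E$
$\frac{Q{\left(-436,u \right)}}{\left(-224 + 172\right)^{2}} = \frac{442 - 436}{\left(-224 + 172\right)^{2}} = \frac{6}{\left(-52\right)^{2}} = \frac{6}{2704} = 6 \cdot \frac{1}{2704} = \frac{3}{1352}$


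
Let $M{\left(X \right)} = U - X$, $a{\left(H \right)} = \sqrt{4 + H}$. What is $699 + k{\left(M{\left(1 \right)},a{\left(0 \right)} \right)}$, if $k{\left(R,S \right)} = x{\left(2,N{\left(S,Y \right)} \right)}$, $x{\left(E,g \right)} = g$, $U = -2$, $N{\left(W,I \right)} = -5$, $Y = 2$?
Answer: $694$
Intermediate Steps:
$M{\left(X \right)} = -2 - X$
$k{\left(R,S \right)} = -5$
$699 + k{\left(M{\left(1 \right)},a{\left(0 \right)} \right)} = 699 - 5 = 694$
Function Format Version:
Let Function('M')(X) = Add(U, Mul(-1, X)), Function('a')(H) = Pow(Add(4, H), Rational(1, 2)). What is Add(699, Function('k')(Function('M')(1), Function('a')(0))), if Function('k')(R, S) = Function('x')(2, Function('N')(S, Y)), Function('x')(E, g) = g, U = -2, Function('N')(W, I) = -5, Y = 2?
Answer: 694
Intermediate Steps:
Function('M')(X) = Add(-2, Mul(-1, X))
Function('k')(R, S) = -5
Add(699, Function('k')(Function('M')(1), Function('a')(0))) = Add(699, -5) = 694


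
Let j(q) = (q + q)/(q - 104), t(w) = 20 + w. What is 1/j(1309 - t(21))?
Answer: 291/634 ≈ 0.45899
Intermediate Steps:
j(q) = 2*q/(-104 + q) (j(q) = (2*q)/(-104 + q) = 2*q/(-104 + q))
1/j(1309 - t(21)) = 1/(2*(1309 - (20 + 21))/(-104 + (1309 - (20 + 21)))) = 1/(2*(1309 - 1*41)/(-104 + (1309 - 1*41))) = 1/(2*(1309 - 41)/(-104 + (1309 - 41))) = 1/(2*1268/(-104 + 1268)) = 1/(2*1268/1164) = 1/(2*1268*(1/1164)) = 1/(634/291) = 291/634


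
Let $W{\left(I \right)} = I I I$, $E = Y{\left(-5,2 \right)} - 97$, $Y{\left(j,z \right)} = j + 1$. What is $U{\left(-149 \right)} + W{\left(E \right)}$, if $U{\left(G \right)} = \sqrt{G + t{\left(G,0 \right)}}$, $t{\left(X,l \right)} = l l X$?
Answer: $-1030301 + i \sqrt{149} \approx -1.0303 \cdot 10^{6} + 12.207 i$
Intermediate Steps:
$t{\left(X,l \right)} = X l^{2}$ ($t{\left(X,l \right)} = l^{2} X = X l^{2}$)
$U{\left(G \right)} = \sqrt{G}$ ($U{\left(G \right)} = \sqrt{G + G 0^{2}} = \sqrt{G + G 0} = \sqrt{G + 0} = \sqrt{G}$)
$Y{\left(j,z \right)} = 1 + j$
$E = -101$ ($E = \left(1 - 5\right) - 97 = -4 - 97 = -101$)
$W{\left(I \right)} = I^{3}$ ($W{\left(I \right)} = I^{2} I = I^{3}$)
$U{\left(-149 \right)} + W{\left(E \right)} = \sqrt{-149} + \left(-101\right)^{3} = i \sqrt{149} - 1030301 = -1030301 + i \sqrt{149}$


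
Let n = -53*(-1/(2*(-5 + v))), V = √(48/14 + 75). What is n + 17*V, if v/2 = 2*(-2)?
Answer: -53/26 + 51*√427/7 ≈ 148.51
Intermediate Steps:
v = -8 (v = 2*(2*(-2)) = 2*(-4) = -8)
V = 3*√427/7 (V = √(48*(1/14) + 75) = √(24/7 + 75) = √(549/7) = 3*√427/7 ≈ 8.8560)
n = -53/26 (n = -53*(-1/(2*(-5 - 8))) = -53/((-2*(-13))) = -53/26 ≈ -2.0385)
n + 17*V = -53/26 + 17*(3*√427/7) = -53/26 + 51*√427/7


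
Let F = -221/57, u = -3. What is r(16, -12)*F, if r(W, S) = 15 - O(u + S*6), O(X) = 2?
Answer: -2873/57 ≈ -50.404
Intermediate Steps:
r(W, S) = 13 (r(W, S) = 15 - 1*2 = 15 - 2 = 13)
F = -221/57 (F = -221*1/57 = -221/57 ≈ -3.8772)
r(16, -12)*F = 13*(-221/57) = -2873/57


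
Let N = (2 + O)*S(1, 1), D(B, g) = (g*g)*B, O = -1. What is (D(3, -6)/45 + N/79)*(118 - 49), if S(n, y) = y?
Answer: 65757/395 ≈ 166.47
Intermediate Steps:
D(B, g) = B*g² (D(B, g) = g²*B = B*g²)
N = 1 (N = (2 - 1)*1 = 1*1 = 1)
(D(3, -6)/45 + N/79)*(118 - 49) = ((3*(-6)²)/45 + 1/79)*(118 - 49) = ((3*36)*(1/45) + 1*(1/79))*69 = (108*(1/45) + 1/79)*69 = (12/5 + 1/79)*69 = (953/395)*69 = 65757/395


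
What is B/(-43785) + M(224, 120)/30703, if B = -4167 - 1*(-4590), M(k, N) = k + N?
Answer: 230519/149370095 ≈ 0.0015433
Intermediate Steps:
M(k, N) = N + k
B = 423 (B = -4167 + 4590 = 423)
B/(-43785) + M(224, 120)/30703 = 423/(-43785) + (120 + 224)/30703 = 423*(-1/43785) + 344*(1/30703) = -47/4865 + 344/30703 = 230519/149370095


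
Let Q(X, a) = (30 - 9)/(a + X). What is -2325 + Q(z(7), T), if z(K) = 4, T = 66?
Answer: -23247/10 ≈ -2324.7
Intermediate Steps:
Q(X, a) = 21/(X + a)
-2325 + Q(z(7), T) = -2325 + 21/(4 + 66) = -2325 + 21/70 = -2325 + 21*(1/70) = -2325 + 3/10 = -23247/10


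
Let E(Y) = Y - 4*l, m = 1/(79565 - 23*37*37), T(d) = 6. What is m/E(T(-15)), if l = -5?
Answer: 1/1250028 ≈ 7.9998e-7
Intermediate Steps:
m = 1/48078 (m = 1/(79565 - 851*37) = 1/(79565 - 31487) = 1/48078 ≈ 2.0800e-5)
E(Y) = 20 + Y (E(Y) = Y - 4*(-5) = Y + 20 = 20 + Y)
m/E(T(-15)) = 1/(48078*(20 + 6)) = (1/48078)/26 = (1/48078)*(1/26) = 1/1250028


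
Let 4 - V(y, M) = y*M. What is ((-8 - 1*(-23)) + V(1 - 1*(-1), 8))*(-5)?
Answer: -15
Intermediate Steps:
V(y, M) = 4 - M*y (V(y, M) = 4 - y*M = 4 - M*y)
((-8 - 1*(-23)) + V(1 - 1*(-1), 8))*(-5) = ((-8 - 1*(-23)) + (4 - 1*8*(1 - 1*(-1))))*(-5) = ((-8 + 23) + (4 - 1*8*(1 + 1)))*(-5) = (15 + (4 - 1*8*2))*(-5) = (15 + (4 - 16))*(-5) = (15 - 12)*(-5) = 3*(-5) = -15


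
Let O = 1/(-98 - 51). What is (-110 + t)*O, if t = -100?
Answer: 210/149 ≈ 1.4094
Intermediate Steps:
O = -1/149 (O = 1/(-149) = -1/149 ≈ -0.0067114)
(-110 + t)*O = (-110 - 100)*(-1/149) = -210*(-1/149) = 210/149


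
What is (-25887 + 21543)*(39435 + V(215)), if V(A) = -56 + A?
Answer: -171996336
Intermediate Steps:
(-25887 + 21543)*(39435 + V(215)) = (-25887 + 21543)*(39435 + (-56 + 215)) = -4344*(39435 + 159) = -4344*39594 = -171996336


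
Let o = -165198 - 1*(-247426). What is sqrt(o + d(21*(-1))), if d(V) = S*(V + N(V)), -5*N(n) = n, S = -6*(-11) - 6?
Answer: 2*sqrt(20305) ≈ 284.99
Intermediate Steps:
S = 60 (S = 66 - 6 = 60)
N(n) = -n/5
o = 82228 (o = -165198 + 247426 = 82228)
d(V) = 48*V (d(V) = 60*(V - V/5) = 60*(4*V/5) = 48*V)
sqrt(o + d(21*(-1))) = sqrt(82228 + 48*(21*(-1))) = sqrt(82228 + 48*(-21)) = sqrt(82228 - 1008) = sqrt(81220) = 2*sqrt(20305)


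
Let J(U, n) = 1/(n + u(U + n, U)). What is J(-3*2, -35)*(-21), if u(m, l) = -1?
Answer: 7/12 ≈ 0.58333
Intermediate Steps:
J(U, n) = 1/(-1 + n) (J(U, n) = 1/(n - 1) = 1/(-1 + n))
J(-3*2, -35)*(-21) = -21/(-1 - 35) = -21/(-36) = -1/36*(-21) = 7/12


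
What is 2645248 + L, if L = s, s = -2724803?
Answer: -79555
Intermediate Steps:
L = -2724803
2645248 + L = 2645248 - 2724803 = -79555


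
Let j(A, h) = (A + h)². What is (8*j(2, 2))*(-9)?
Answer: -1152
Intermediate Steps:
(8*j(2, 2))*(-9) = (8*(2 + 2)²)*(-9) = (8*4²)*(-9) = (8*16)*(-9) = 128*(-9) = -1152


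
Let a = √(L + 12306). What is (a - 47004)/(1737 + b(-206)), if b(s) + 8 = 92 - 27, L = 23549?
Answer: -7834/299 + √35855/1794 ≈ -26.095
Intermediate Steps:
a = √35855 (a = √(23549 + 12306) = √35855 ≈ 189.35)
b(s) = 57 (b(s) = -8 + (92 - 27) = -8 + 65 = 57)
(a - 47004)/(1737 + b(-206)) = (√35855 - 47004)/(1737 + 57) = (-47004 + √35855)/1794 = (-47004 + √35855)*(1/1794) = -7834/299 + √35855/1794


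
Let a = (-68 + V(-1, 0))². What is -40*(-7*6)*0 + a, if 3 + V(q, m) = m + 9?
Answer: 3844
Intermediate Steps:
V(q, m) = 6 + m (V(q, m) = -3 + (m + 9) = -3 + (9 + m) = 6 + m)
a = 3844 (a = (-68 + (6 + 0))² = (-68 + 6)² = (-62)² = 3844)
-40*(-7*6)*0 + a = -40*(-7*6)*0 + 3844 = -(-1680)*0 + 3844 = -40*0 + 3844 = 0 + 3844 = 3844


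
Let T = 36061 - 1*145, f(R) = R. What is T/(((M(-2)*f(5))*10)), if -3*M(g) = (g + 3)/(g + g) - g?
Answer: -215496/175 ≈ -1231.4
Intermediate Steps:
M(g) = g/3 - (3 + g)/(6*g) (M(g) = -((g + 3)/(g + g) - g)/3 = -((3 + g)/((2*g)) - g)/3 = -((3 + g)*(1/(2*g)) - g)/3 = -((3 + g)/(2*g) - g)/3 = -(-g + (3 + g)/(2*g))/3 = g/3 - (3 + g)/(6*g))
T = 35916 (T = 36061 - 145 = 35916)
T/(((M(-2)*f(5))*10)) = 35916/(((((⅙)*(-3 - 2*(-1 + 2*(-2)))/(-2))*5)*10)) = 35916/(((((⅙)*(-½)*(-3 - 2*(-1 - 4)))*5)*10)) = 35916/(((((⅙)*(-½)*(-3 - 2*(-5)))*5)*10)) = 35916/(((((⅙)*(-½)*(-3 + 10))*5)*10)) = 35916/(((((⅙)*(-½)*7)*5)*10)) = 35916/((-7/12*5*10)) = 35916/((-35/12*10)) = 35916/(-175/6) = 35916*(-6/175) = -215496/175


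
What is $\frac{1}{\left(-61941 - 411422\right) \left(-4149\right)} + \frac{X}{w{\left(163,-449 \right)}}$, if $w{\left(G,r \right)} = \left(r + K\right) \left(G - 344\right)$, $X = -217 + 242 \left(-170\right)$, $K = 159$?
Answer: $- \frac{81224448476569}{103089472236630} \approx -0.7879$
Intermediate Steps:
$X = -41357$ ($X = -217 - 41140 = -41357$)
$w{\left(G,r \right)} = \left(-344 + G\right) \left(159 + r\right)$ ($w{\left(G,r \right)} = \left(r + 159\right) \left(G - 344\right) = \left(159 + r\right) \left(-344 + G\right) = \left(-344 + G\right) \left(159 + r\right)$)
$\frac{1}{\left(-61941 - 411422\right) \left(-4149\right)} + \frac{X}{w{\left(163,-449 \right)}} = \frac{1}{\left(-61941 - 411422\right) \left(-4149\right)} - \frac{41357}{-54696 - -154456 + 159 \cdot 163 + 163 \left(-449\right)} = \frac{1}{-473363} \left(- \frac{1}{4149}\right) - \frac{41357}{-54696 + 154456 + 25917 - 73187} = \left(- \frac{1}{473363}\right) \left(- \frac{1}{4149}\right) - \frac{41357}{52490} = \frac{1}{1963983087} - \frac{41357}{52490} = - \frac{81224448476569}{103089472236630}$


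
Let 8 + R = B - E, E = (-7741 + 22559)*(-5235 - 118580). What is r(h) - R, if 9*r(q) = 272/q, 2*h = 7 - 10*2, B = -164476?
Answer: -214639564306/117 ≈ -1.8345e+9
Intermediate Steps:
E = -1834690670 (E = 14818*(-123815) = -1834690670)
h = -13/2 (h = (7 - 10*2)/2 = (7 - 20)/2 = (½)*(-13) = -13/2 ≈ -6.5000)
r(q) = 272/(9*q) (r(q) = (272/q)/9 = 272/(9*q))
R = 1834526186 (R = -8 + (-164476 - 1*(-1834690670)) = -8 + (-164476 + 1834690670) = -8 + 1834526194 = 1834526186)
r(h) - R = 272/(9*(-13/2)) - 1*1834526186 = (272/9)*(-2/13) - 1834526186 = -544/117 - 1834526186 = -214639564306/117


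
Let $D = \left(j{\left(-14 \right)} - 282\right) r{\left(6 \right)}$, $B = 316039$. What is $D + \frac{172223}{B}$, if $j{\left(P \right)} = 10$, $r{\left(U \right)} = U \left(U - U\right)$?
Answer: $\frac{172223}{316039} \approx 0.54494$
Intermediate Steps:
$r{\left(U \right)} = 0$ ($r{\left(U \right)} = U 0 = 0$)
$D = 0$ ($D = \left(10 - 282\right) 0 = \left(-272\right) 0 = 0$)
$D + \frac{172223}{B} = 0 + \frac{172223}{316039} = \frac{172223}{316039}$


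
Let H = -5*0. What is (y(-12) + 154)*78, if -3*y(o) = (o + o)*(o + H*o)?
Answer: 4524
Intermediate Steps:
H = 0
y(o) = -2*o²/3 (y(o) = -(o + o)*(o + 0*o)/3 = -2*o*(o + 0)/3 = -2*o*o/3 = -2*o²/3)
(y(-12) + 154)*78 = (-⅔*(-12)² + 154)*78 = (-⅔*144 + 154)*78 = (-96 + 154)*78 = 58*78 = 4524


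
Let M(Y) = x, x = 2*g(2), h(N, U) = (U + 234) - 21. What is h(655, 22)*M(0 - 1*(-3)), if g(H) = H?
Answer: 940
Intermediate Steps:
h(N, U) = 213 + U (h(N, U) = (234 + U) - 21 = 213 + U)
x = 4 (x = 2*2 = 4)
M(Y) = 4
h(655, 22)*M(0 - 1*(-3)) = (213 + 22)*4 = 235*4 = 940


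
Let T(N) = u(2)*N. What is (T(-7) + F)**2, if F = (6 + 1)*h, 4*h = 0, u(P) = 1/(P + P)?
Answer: 49/16 ≈ 3.0625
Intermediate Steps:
u(P) = 1/(2*P)
h = 0 (h = (1/4)*0 = 0)
T(N) = N/4 (T(N) = ((1/2)/2)*N = ((1/2)*(1/2))*N = N/4)
F = 0 (F = (6 + 1)*0 = 7*0 = 0)
(T(-7) + F)**2 = ((1/4)*(-7) + 0)**2 = (-7/4 + 0)**2 = (-7/4)**2 = 49/16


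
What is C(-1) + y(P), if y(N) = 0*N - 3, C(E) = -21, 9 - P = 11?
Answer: -24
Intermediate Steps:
P = -2 (P = 9 - 1*11 = 9 - 11 = -2)
y(N) = -3 (y(N) = 0 - 3 = -3)
C(-1) + y(P) = -21 - 3 = -24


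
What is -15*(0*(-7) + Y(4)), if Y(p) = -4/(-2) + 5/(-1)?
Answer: 45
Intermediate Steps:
Y(p) = -3 (Y(p) = -4*(-1/2) + 5*(-1) = 2 - 5 = -3)
-15*(0*(-7) + Y(4)) = -15*(0*(-7) - 3) = -15*(0 - 3) = -15*(-3) = 45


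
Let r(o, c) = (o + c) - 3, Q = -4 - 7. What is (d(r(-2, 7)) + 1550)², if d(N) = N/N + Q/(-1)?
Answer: 2439844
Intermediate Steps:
Q = -11
r(o, c) = -3 + c + o (r(o, c) = (c + o) - 3 = -3 + c + o)
d(N) = 12 (d(N) = N/N - 11/(-1) = 1 - 11*(-1) = 1 + 11 = 12)
(d(r(-2, 7)) + 1550)² = (12 + 1550)² = 1562² = 2439844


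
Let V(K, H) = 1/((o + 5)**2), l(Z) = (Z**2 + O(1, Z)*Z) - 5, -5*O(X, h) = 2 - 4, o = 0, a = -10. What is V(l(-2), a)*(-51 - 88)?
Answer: -139/25 ≈ -5.5600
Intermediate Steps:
O(X, h) = 2/5 (O(X, h) = -(2 - 4)/5 = -1/5*(-2) = 2/5)
l(Z) = -5 + Z**2 + 2*Z/5 (l(Z) = (Z**2 + 2*Z/5) - 5 = -5 + Z**2 + 2*Z/5)
V(K, H) = 1/25 (V(K, H) = 1/((0 + 5)**2) = 1/(5**2) = 1/25)
V(l(-2), a)*(-51 - 88) = (-51 - 88)/25 = (1/25)*(-139) = -139/25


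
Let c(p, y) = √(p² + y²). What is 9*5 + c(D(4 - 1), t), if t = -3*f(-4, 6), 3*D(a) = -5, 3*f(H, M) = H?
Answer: 148/3 ≈ 49.333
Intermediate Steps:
f(H, M) = H/3
D(a) = -5/3 (D(a) = (⅓)*(-5) = -5/3)
t = 4 (t = -(-4) = -3*(-4/3) = 4)
9*5 + c(D(4 - 1), t) = 9*5 + √((-5/3)² + 4²) = 45 + √(25/9 + 16) = 45 + √(169/9) = 45 + 13/3 = 148/3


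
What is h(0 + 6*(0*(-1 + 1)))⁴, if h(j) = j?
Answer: 0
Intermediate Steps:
h(0 + 6*(0*(-1 + 1)))⁴ = (0 + 6*(0*(-1 + 1)))⁴ = (0 + 6*(0*0))⁴ = (0 + 6*0)⁴ = (0 + 0)⁴ = 0⁴ = 0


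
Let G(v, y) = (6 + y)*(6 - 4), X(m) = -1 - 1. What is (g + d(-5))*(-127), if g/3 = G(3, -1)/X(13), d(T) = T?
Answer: 2540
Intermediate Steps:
X(m) = -2
G(v, y) = 12 + 2*y (G(v, y) = (6 + y)*2 = 12 + 2*y)
g = -15 (g = 3*((12 + 2*(-1))/(-2)) = 3*((12 - 2)*(-½)) = 3*(10*(-½)) = 3*(-5) = -15)
(g + d(-5))*(-127) = (-15 - 5)*(-127) = -20*(-127) = 2540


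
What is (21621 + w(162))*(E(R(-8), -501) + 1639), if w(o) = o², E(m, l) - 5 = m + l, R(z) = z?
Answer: 54326775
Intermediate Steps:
E(m, l) = 5 + l + m (E(m, l) = 5 + (m + l) = 5 + (l + m) = 5 + l + m)
(21621 + w(162))*(E(R(-8), -501) + 1639) = (21621 + 162²)*((5 - 501 - 8) + 1639) = (21621 + 26244)*(-504 + 1639) = 47865*1135 = 54326775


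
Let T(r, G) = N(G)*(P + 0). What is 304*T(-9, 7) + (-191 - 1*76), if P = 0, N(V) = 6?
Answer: -267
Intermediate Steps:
T(r, G) = 0 (T(r, G) = 6*(0 + 0) = 6*0 = 0)
304*T(-9, 7) + (-191 - 1*76) = 304*0 + (-191 - 1*76) = 0 + (-191 - 76) = 0 - 267 = -267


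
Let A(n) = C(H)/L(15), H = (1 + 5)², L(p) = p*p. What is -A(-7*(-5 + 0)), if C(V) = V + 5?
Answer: -41/225 ≈ -0.18222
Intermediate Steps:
L(p) = p²
H = 36 (H = 6² = 36)
C(V) = 5 + V
A(n) = 41/225 (A(n) = (5 + 36)/(15²) = 41/225)
-A(-7*(-5 + 0)) = -1*41/225 = -41/225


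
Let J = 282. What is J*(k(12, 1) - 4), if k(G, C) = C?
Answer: -846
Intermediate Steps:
J*(k(12, 1) - 4) = 282*(1 - 4) = 282*(-3) = -846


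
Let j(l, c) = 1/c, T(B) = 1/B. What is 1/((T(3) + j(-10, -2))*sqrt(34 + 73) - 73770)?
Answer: -2655720/195912464293 + 6*sqrt(107)/195912464293 ≈ -1.3555e-5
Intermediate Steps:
1/((T(3) + j(-10, -2))*sqrt(34 + 73) - 73770) = 1/((1/3 + 1/(-2))*sqrt(34 + 73) - 73770) = 1/((1/3 - 1/2)*sqrt(107) - 73770) = 1/(-sqrt(107)/6 - 73770) = 1/(-73770 - sqrt(107)/6)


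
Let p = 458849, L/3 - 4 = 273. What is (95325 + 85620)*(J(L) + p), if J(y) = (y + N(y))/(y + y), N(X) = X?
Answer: 83026613250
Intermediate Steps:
L = 831 (L = 12 + 3*273 = 12 + 819 = 831)
J(y) = 1 (J(y) = (y + y)/(y + y) = (2*y)/((2*y)) = (2*y)*(1/(2*y)) = 1)
(95325 + 85620)*(J(L) + p) = (95325 + 85620)*(1 + 458849) = 180945*458850 = 83026613250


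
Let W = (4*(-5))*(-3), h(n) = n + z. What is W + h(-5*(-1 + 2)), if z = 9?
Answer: 64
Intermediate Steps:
h(n) = 9 + n (h(n) = n + 9 = 9 + n)
W = 60 (W = -20*(-3) = 60)
W + h(-5*(-1 + 2)) = 60 + (9 - 5*(-1 + 2)) = 60 + (9 - 5*1) = 60 + (9 - 5) = 60 + 4 = 64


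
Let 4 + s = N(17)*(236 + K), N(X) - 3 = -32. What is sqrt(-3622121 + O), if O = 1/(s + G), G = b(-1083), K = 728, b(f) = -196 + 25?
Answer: 2*I*sqrt(716594225725653)/28131 ≈ 1903.2*I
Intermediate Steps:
b(f) = -171
N(X) = -29 (N(X) = 3 - 32 = -29)
G = -171
s = -27960 (s = -4 - 29*(236 + 728) = -4 - 29*964 = -4 - 27956 = -27960)
O = -1/28131 (O = 1/(-27960 - 171) = 1/(-28131) = -1/28131 ≈ -3.5548e-5)
sqrt(-3622121 + O) = sqrt(-3622121 - 1/28131) = sqrt(-101893885852/28131) = 2*I*sqrt(716594225725653)/28131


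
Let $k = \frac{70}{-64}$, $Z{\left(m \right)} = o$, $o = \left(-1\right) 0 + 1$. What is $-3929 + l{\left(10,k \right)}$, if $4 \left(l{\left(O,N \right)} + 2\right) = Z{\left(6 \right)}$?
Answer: $- \frac{15723}{4} \approx -3930.8$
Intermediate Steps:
$o = 1$ ($o = 0 + 1 = 1$)
$Z{\left(m \right)} = 1$
$k = - \frac{35}{32}$ ($k = 70 \left(- \frac{1}{64}\right) = - \frac{35}{32} \approx -1.0938$)
$l{\left(O,N \right)} = - \frac{7}{4}$ ($l{\left(O,N \right)} = -2 + \frac{1}{4} \cdot 1 = -2 + \frac{1}{4} = - \frac{7}{4}$)
$-3929 + l{\left(10,k \right)} = -3929 - \frac{7}{4} = - \frac{15723}{4}$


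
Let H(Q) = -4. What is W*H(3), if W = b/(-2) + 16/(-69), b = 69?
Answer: 9586/69 ≈ 138.93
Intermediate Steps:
W = -4793/138 (W = 69/(-2) + 16/(-69) = 69*(-½) + 16*(-1/69) = -69/2 - 16/69 = -4793/138 ≈ -34.732)
W*H(3) = -4793/138*(-4) = 9586/69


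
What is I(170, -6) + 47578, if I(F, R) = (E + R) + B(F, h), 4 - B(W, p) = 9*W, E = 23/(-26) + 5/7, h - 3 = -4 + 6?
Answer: 8380341/182 ≈ 46046.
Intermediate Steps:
h = 5 (h = 3 + (-4 + 6) = 3 + 2 = 5)
E = -31/182 (E = 23*(-1/26) + 5*(1/7) = -23/26 + 5/7 = -31/182 ≈ -0.17033)
B(W, p) = 4 - 9*W
I(F, R) = 697/182 + R - 9*F (I(F, R) = (-31/182 + R) + (4 - 9*F) = 697/182 + R - 9*F)
I(170, -6) + 47578 = (697/182 - 6 - 9*170) + 47578 = (697/182 - 6 - 1530) + 47578 = -278855/182 + 47578 = 8380341/182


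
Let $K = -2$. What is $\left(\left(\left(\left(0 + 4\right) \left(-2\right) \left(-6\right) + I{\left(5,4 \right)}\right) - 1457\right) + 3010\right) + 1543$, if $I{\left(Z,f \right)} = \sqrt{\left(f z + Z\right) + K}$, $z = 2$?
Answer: $3144 + \sqrt{11} \approx 3147.3$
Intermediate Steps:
$I{\left(Z,f \right)} = \sqrt{-2 + Z + 2 f}$ ($I{\left(Z,f \right)} = \sqrt{\left(f 2 + Z\right) - 2} = \sqrt{\left(2 f + Z\right) - 2} = \sqrt{\left(Z + 2 f\right) - 2} = \sqrt{-2 + Z + 2 f}$)
$\left(\left(\left(\left(0 + 4\right) \left(-2\right) \left(-6\right) + I{\left(5,4 \right)}\right) - 1457\right) + 3010\right) + 1543 = \left(\left(\left(\left(0 + 4\right) \left(-2\right) \left(-6\right) + \sqrt{-2 + 5 + 2 \cdot 4}\right) - 1457\right) + 3010\right) + 1543 = \left(\left(\left(4 \left(-2\right) \left(-6\right) + \sqrt{-2 + 5 + 8}\right) - 1457\right) + 3010\right) + 1543 = \left(\left(\left(\left(-8\right) \left(-6\right) + \sqrt{11}\right) - 1457\right) + 3010\right) + 1543 = \left(\left(\left(48 + \sqrt{11}\right) - 1457\right) + 3010\right) + 1543 = \left(\left(-1409 + \sqrt{11}\right) + 3010\right) + 1543 = \left(1601 + \sqrt{11}\right) + 1543 = 3144 + \sqrt{11}$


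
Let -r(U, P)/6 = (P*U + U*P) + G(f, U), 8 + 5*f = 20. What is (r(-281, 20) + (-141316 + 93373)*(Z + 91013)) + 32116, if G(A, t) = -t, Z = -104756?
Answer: 658978519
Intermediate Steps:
f = 12/5 (f = -8/5 + (⅕)*20 = -8/5 + 4 = 12/5 ≈ 2.4000)
r(U, P) = 6*U - 12*P*U (r(U, P) = -6*((P*U + U*P) - U) = -6*((P*U + P*U) - U) = -6*(2*P*U - U) = -6*(-U + 2*P*U) = 6*U - 12*P*U)
(r(-281, 20) + (-141316 + 93373)*(Z + 91013)) + 32116 = (6*(-281)*(1 - 2*20) + (-141316 + 93373)*(-104756 + 91013)) + 32116 = (6*(-281)*(1 - 40) - 47943*(-13743)) + 32116 = (6*(-281)*(-39) + 658880649) + 32116 = (65754 + 658880649) + 32116 = 658946403 + 32116 = 658978519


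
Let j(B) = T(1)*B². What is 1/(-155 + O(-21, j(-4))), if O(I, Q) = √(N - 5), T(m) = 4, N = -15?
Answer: -31/4809 - 2*I*√5/24045 ≈ -0.0064462 - 0.00018599*I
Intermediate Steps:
j(B) = 4*B²
O(I, Q) = 2*I*√5 (O(I, Q) = √(-15 - 5) = √(-20) = 2*I*√5)
1/(-155 + O(-21, j(-4))) = 1/(-155 + 2*I*√5)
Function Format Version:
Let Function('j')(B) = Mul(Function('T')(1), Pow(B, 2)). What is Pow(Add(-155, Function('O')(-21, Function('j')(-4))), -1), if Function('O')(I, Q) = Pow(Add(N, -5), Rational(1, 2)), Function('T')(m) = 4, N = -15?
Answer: Add(Rational(-31, 4809), Mul(Rational(-2, 24045), I, Pow(5, Rational(1, 2)))) ≈ Add(-0.0064462, Mul(-0.00018599, I))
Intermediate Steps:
Function('j')(B) = Mul(4, Pow(B, 2))
Function('O')(I, Q) = Mul(2, I, Pow(5, Rational(1, 2))) (Function('O')(I, Q) = Pow(Add(-15, -5), Rational(1, 2)) = Pow(-20, Rational(1, 2)) = Mul(2, I, Pow(5, Rational(1, 2))))
Pow(Add(-155, Function('O')(-21, Function('j')(-4))), -1) = Pow(Add(-155, Mul(2, I, Pow(5, Rational(1, 2)))), -1)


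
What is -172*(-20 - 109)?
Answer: 22188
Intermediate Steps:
-172*(-20 - 109) = -172*(-129) = 22188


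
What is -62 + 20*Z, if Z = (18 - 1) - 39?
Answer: -502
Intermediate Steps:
Z = -22 (Z = 17 - 39 = -22)
-62 + 20*Z = -62 + 20*(-22) = -62 - 440 = -502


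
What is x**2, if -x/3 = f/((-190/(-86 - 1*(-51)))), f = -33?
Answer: 480249/1444 ≈ 332.58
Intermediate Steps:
x = 693/38 (x = -(-99)/((-190/(-86 - 1*(-51)))) = -(-99)/((-190/(-86 + 51))) = -(-99)/((-190/(-35))) = -(-99)/((-190*(-1/35))) = -(-99)/38/7 = -(-99)*7/38 = -3*(-231/38) = 693/38 ≈ 18.237)
x**2 = (693/38)**2 = 480249/1444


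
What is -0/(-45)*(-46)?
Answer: 0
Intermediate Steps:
-0/(-45)*(-46) = -0*(-1)/45*(-46) = -6*0*(-46) = 0*(-46) = 0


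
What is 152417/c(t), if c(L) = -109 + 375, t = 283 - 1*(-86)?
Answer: 152417/266 ≈ 573.00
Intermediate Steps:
t = 369 (t = 283 + 86 = 369)
c(L) = 266
152417/c(t) = 152417/266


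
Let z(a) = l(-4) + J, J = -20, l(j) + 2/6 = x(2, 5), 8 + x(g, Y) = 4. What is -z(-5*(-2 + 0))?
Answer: 73/3 ≈ 24.333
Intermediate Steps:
x(g, Y) = -4 (x(g, Y) = -8 + 4 = -4)
l(j) = -13/3 (l(j) = -⅓ - 4 = -13/3)
z(a) = -73/3 (z(a) = -13/3 - 20 = -73/3)
-z(-5*(-2 + 0)) = -1*(-73/3) = 73/3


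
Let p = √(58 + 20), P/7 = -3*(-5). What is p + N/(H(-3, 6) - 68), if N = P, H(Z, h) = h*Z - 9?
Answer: -21/19 + √78 ≈ 7.7265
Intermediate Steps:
H(Z, h) = -9 + Z*h (H(Z, h) = Z*h - 9 = -9 + Z*h)
P = 105 (P = 7*(-3*(-5)) = 7*15 = 105)
p = √78 ≈ 8.8318
N = 105
p + N/(H(-3, 6) - 68) = √78 + 105/((-9 - 3*6) - 68) = √78 + 105/((-9 - 18) - 68) = √78 + 105/(-27 - 68) = √78 + 105/(-95) = √78 - 1/95*105 = √78 - 21/19 = -21/19 + √78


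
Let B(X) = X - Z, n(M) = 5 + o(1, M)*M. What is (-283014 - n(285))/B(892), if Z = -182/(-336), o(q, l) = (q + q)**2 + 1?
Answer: -6826656/21395 ≈ -319.08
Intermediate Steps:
o(q, l) = 1 + 4*q**2 (o(q, l) = (2*q)**2 + 1 = 4*q**2 + 1 = 1 + 4*q**2)
Z = 13/24 (Z = -182*(-1/336) = 13/24 ≈ 0.54167)
n(M) = 5 + 5*M (n(M) = 5 + (1 + 4*1**2)*M = 5 + (1 + 4*1)*M = 5 + (1 + 4)*M = 5 + 5*M)
B(X) = -13/24 + X (B(X) = X - 1*13/24 = X - 13/24 = -13/24 + X)
(-283014 - n(285))/B(892) = (-283014 - (5 + 5*285))/(-13/24 + 892) = (-283014 - (5 + 1425))/(21395/24) = (-283014 - 1*1430)*(24/21395) = (-283014 - 1430)*(24/21395) = -284444*24/21395 = -6826656/21395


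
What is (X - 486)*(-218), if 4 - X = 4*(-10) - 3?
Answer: 95702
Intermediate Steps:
X = 47 (X = 4 - (4*(-10) - 3) = 4 - (-40 - 3) = 4 - 1*(-43) = 4 + 43 = 47)
(X - 486)*(-218) = (47 - 486)*(-218) = -439*(-218) = 95702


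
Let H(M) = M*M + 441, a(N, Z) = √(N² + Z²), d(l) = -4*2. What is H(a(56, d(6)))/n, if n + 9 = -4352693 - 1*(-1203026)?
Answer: -3641/3149676 ≈ -0.0011560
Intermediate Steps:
d(l) = -8
n = -3149676 (n = -9 + (-4352693 - 1*(-1203026)) = -9 + (-4352693 + 1203026) = -9 - 3149667 = -3149676)
H(M) = 441 + M² (H(M) = M² + 441 = 441 + M²)
H(a(56, d(6)))/n = (441 + (√(56² + (-8)²))²)/(-3149676) = (441 + (√(3136 + 64))²)*(-1/3149676) = (441 + (√3200)²)*(-1/3149676) = (441 + (40*√2)²)*(-1/3149676) = (441 + 3200)*(-1/3149676) = 3641*(-1/3149676) = -3641/3149676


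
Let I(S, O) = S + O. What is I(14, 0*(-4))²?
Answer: 196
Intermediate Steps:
I(S, O) = O + S
I(14, 0*(-4))² = (0*(-4) + 14)² = (0 + 14)² = 14² = 196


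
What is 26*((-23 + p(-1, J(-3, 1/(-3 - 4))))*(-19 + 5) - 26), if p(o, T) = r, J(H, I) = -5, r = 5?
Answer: 5876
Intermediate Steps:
p(o, T) = 5
26*((-23 + p(-1, J(-3, 1/(-3 - 4))))*(-19 + 5) - 26) = 26*((-23 + 5)*(-19 + 5) - 26) = 26*(-18*(-14) - 26) = 26*(252 - 26) = 26*226 = 5876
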